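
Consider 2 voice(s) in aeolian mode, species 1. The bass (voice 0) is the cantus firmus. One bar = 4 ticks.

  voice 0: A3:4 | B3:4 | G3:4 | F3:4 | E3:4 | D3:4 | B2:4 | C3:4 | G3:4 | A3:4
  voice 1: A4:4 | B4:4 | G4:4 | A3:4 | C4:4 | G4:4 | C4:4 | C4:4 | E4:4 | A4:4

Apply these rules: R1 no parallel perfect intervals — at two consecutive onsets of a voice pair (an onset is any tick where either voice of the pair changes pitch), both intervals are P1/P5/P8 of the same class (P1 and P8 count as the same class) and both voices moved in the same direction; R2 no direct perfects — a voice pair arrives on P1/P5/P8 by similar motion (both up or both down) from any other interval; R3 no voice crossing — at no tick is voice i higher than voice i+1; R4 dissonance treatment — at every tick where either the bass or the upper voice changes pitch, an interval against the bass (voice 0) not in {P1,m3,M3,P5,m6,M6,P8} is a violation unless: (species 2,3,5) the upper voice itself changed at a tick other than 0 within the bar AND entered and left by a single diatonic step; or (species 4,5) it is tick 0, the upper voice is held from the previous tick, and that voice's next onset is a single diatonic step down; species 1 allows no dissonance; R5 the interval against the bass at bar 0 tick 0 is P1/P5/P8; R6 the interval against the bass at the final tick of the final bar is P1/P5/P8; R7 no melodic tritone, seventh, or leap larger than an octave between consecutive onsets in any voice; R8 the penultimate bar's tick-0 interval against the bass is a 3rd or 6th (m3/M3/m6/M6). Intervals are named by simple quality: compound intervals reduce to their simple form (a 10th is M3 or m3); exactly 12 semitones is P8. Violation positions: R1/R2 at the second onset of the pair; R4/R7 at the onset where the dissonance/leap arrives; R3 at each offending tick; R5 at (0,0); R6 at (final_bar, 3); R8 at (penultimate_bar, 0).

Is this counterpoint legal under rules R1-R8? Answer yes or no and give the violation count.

bar 0: v0=A3 v1=A4 (P8)
bar 1: v0=B3 v1=B4 (P8)
bar 2: v0=G3 v1=G4 (P8)
bar 3: v0=F3 v1=A3 (M3)
bar 4: v0=E3 v1=C4 (m6)
bar 5: v0=D3 v1=G4 (P4)
bar 6: v0=B2 v1=C4 (m2)
bar 7: v0=C3 v1=C4 (P8)
bar 8: v0=G3 v1=E4 (M6)
bar 9: v0=A3 v1=A4 (P8)
  R1 @ bar1.0: A3/A4 P8 -> B3/B4 P8 similar
  R1 @ bar2.0: B3/B4 P8 -> G3/G4 P8 similar
  R7 @ bar3.0: G4->A3 leap 10st
  R4 @ bar5.0: D3/G4 P4 untreated
  R4 @ bar6.0: B2/C4 m2 untreated
  R2 @ bar9.0: G3/E4 M6 -> A3/A4 P8 similar

No (6 violations)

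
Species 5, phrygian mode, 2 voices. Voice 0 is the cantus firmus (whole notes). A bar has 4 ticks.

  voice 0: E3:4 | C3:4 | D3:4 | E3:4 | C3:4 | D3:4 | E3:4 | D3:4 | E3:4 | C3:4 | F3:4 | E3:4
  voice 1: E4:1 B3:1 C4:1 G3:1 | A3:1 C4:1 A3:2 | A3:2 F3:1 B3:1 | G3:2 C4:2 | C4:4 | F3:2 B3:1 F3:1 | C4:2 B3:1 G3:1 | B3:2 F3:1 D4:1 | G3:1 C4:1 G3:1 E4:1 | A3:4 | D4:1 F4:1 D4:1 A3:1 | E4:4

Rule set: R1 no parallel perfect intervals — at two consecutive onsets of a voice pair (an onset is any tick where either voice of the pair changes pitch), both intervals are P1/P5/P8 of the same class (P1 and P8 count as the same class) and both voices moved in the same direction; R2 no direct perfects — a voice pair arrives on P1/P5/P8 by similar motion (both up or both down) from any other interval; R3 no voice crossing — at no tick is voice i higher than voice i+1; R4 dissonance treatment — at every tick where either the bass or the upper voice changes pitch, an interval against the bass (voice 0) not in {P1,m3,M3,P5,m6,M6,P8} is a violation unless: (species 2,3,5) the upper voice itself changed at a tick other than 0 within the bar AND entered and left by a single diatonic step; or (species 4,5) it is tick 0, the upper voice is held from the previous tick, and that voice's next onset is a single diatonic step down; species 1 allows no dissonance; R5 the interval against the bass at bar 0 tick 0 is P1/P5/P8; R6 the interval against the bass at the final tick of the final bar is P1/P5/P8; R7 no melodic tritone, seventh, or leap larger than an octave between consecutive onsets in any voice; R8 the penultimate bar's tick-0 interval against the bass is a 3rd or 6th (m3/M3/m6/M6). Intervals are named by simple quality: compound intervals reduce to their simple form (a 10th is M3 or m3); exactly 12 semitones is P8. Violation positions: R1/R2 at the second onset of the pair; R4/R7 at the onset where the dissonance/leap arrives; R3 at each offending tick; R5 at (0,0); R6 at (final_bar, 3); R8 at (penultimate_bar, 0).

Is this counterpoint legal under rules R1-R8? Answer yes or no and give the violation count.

No (4 violations)

bar 0: v0=E3 v1=E4 (P8)
bar 1: v0=C3 v1=A3 (M6)
bar 2: v0=D3 v1=A3 (P5)
bar 3: v0=E3 v1=G3 (m3)
bar 4: v0=C3 v1=C4 (P8)
bar 5: v0=D3 v1=F3 (m3)
bar 6: v0=E3 v1=C4 (m6)
bar 7: v0=D3 v1=B3 (M6)
bar 8: v0=E3 v1=G3 (m3)
bar 9: v0=C3 v1=A3 (M6)
bar 10: v0=F3 v1=D4 (M6)
bar 11: v0=E3 v1=E4 (P8)
  R7 @ bar2.3: F3->B3 leap 6st
  R7 @ bar5.2: F3->B3 leap 6st
  R7 @ bar5.3: B3->F3 leap 6st
  R7 @ bar7.2: B3->F3 leap 6st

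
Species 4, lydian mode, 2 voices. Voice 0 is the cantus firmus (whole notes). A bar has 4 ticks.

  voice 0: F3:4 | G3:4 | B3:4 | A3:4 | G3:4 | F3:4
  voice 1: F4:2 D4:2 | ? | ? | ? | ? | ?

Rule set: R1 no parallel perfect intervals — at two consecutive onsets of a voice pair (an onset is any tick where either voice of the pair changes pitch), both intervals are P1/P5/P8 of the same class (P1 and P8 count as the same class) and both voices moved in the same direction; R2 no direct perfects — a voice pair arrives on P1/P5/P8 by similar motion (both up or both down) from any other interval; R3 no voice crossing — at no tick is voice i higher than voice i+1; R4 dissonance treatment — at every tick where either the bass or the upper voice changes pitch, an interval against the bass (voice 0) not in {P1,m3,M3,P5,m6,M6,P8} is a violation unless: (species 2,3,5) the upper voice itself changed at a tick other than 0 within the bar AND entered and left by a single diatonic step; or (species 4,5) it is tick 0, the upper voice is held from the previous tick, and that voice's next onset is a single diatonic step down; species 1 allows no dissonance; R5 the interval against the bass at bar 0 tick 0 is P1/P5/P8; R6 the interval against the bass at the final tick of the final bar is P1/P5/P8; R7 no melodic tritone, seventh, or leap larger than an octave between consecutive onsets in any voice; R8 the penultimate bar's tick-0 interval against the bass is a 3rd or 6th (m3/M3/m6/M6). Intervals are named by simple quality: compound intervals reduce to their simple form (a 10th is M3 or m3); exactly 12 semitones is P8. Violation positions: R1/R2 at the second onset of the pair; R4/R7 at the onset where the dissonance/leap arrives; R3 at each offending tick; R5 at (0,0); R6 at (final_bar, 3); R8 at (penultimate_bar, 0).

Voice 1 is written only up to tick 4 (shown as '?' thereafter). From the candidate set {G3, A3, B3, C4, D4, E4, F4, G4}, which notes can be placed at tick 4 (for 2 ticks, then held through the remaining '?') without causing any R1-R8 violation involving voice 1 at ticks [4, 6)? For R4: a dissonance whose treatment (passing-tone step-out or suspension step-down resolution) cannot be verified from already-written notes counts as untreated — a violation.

{B3, D4, E4, G3}

G3: legal
A3: violates R4
B3: legal
C4: violates R4
D4: legal
E4: legal
F4: violates R4
G4: violates R2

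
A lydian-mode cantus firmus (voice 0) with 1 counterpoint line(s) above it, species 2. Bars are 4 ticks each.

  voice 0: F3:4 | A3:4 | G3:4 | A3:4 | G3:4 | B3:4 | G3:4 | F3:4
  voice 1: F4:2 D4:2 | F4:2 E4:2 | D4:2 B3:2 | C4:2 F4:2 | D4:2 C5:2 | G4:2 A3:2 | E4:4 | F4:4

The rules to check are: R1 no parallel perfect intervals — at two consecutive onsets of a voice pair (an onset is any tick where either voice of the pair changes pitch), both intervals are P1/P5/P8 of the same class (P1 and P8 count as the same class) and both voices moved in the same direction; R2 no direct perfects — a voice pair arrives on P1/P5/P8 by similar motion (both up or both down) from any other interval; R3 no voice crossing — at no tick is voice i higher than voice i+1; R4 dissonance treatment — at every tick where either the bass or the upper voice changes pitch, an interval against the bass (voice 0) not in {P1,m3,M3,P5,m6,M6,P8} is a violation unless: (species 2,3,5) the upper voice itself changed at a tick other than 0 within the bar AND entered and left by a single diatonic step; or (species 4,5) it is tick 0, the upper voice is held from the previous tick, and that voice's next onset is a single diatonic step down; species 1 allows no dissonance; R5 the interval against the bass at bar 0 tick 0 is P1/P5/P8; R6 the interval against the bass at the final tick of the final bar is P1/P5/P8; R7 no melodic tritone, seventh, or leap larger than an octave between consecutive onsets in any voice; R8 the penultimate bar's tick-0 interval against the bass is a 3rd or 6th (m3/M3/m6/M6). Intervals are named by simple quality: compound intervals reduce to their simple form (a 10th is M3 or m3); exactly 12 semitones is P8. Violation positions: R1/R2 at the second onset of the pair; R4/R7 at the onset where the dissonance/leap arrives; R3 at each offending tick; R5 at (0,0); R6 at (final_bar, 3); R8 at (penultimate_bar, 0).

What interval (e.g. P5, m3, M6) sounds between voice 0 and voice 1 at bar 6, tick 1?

M6

voice 0=G3 voice 1=E4 -> M6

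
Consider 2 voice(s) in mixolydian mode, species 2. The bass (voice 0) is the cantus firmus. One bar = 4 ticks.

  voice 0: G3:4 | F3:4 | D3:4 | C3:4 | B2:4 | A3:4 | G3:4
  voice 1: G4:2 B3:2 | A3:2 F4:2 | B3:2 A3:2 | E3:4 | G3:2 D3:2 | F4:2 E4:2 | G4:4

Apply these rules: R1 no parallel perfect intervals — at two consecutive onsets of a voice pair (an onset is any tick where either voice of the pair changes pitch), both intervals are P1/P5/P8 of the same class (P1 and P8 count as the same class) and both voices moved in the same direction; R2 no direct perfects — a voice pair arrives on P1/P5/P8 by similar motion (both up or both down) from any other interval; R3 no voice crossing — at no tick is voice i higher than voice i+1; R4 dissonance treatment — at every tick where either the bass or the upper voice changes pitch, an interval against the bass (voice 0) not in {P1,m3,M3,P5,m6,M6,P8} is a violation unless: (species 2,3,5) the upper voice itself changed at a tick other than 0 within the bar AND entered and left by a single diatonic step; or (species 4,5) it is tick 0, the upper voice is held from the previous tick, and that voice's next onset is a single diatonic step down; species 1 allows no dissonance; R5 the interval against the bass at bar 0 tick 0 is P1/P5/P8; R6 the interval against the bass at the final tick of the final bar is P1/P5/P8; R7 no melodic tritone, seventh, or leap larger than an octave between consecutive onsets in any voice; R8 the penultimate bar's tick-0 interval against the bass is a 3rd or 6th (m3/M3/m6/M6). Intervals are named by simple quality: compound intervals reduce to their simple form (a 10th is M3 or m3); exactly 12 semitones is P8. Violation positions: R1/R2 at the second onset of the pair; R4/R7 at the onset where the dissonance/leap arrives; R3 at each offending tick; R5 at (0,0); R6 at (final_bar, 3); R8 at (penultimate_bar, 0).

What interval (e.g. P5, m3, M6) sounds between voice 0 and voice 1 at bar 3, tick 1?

M3

voice 0=C3 voice 1=E3 -> M3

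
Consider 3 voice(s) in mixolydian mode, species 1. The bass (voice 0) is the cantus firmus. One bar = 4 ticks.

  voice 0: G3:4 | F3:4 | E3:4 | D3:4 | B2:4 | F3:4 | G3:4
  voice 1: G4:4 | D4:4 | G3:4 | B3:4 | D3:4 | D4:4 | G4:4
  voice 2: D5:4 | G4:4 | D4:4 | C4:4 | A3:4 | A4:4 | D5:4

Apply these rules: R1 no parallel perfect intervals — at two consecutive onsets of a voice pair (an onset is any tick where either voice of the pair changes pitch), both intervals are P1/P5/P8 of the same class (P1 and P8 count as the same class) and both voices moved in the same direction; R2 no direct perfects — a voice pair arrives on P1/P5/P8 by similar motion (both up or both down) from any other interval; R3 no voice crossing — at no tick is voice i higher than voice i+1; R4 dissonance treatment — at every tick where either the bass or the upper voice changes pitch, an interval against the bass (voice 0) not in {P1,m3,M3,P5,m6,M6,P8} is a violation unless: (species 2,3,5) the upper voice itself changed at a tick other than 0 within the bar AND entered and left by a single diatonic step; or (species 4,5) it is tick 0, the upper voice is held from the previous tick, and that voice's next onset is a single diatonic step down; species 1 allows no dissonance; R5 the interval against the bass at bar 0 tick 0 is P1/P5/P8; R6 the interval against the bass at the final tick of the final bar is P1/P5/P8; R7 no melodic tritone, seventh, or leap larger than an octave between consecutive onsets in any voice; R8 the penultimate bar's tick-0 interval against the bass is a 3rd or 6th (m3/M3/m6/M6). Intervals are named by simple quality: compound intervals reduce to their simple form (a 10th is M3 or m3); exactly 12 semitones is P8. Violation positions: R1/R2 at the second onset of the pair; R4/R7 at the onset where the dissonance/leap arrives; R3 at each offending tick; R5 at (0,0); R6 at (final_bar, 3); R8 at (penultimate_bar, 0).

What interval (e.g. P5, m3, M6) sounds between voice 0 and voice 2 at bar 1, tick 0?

voice 0=F3 voice 2=G4 -> M2

M2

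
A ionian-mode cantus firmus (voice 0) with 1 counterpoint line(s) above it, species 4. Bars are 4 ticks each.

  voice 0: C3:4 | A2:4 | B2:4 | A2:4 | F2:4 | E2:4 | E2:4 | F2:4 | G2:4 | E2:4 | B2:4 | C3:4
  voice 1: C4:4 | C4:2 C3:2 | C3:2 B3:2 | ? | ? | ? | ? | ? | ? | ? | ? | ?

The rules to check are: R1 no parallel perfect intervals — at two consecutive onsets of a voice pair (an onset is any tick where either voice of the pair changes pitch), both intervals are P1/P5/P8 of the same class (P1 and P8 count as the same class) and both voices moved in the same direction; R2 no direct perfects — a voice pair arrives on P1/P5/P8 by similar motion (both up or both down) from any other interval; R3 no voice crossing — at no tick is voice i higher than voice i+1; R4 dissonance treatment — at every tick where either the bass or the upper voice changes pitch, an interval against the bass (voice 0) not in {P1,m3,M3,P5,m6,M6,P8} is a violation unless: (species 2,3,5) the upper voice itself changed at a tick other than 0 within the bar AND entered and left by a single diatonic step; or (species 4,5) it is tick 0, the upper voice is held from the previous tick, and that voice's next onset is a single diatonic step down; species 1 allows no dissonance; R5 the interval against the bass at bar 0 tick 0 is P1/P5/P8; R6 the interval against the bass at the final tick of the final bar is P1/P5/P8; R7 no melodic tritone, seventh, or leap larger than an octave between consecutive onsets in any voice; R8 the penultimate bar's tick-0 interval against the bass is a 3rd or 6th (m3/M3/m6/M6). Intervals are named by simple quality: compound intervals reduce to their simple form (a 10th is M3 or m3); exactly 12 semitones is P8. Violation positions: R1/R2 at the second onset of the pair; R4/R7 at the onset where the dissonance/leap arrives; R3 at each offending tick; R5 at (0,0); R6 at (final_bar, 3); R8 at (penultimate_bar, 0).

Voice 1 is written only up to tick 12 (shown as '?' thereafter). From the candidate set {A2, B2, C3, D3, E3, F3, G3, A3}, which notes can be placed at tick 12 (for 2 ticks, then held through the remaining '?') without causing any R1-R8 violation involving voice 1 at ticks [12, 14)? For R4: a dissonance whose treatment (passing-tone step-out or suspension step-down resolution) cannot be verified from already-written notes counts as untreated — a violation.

{}

A2: violates R1,R7
B2: violates R4
C3: violates R7
D3: violates R4
E3: violates R2
F3: violates R7
G3: violates R4
A3: violates R1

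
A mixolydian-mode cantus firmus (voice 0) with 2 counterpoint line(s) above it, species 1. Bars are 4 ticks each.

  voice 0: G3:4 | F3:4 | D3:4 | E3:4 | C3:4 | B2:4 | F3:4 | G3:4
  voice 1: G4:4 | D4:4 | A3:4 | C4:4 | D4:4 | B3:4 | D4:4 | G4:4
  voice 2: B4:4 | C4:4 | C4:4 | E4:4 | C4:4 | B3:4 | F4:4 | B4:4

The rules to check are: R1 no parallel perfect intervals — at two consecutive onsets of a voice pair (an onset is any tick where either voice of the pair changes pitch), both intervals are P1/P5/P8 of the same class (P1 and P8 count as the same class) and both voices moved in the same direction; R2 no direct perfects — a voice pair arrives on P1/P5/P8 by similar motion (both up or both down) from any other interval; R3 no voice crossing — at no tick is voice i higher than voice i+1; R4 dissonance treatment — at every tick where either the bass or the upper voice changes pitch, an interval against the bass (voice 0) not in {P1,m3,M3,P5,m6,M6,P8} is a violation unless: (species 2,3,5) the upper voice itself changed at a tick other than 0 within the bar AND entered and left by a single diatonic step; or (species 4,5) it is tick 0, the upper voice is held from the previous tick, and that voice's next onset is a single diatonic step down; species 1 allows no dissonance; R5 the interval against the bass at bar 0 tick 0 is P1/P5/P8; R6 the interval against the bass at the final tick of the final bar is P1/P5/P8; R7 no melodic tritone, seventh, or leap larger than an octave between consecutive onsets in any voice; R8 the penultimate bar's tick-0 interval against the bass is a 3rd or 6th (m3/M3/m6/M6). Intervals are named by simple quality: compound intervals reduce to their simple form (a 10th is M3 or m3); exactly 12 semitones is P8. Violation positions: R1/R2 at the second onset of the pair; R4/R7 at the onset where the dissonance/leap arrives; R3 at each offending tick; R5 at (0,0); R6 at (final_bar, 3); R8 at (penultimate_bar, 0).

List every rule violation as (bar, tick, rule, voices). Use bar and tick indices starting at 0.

(0, 0, R5, (0, 2))
(1, 0, R2, (0, 2))
(1, 0, R3, (1, 2))
(1, 0, R7, (2,))
(1, 1, R3, (1, 2))
(1, 2, R3, (1, 2))
(1, 3, R3, (1, 2))
(2, 0, R2, (0, 1))
(2, 0, R4, (0, 2))
(3, 0, R2, (0, 2))
(4, 0, R1, (0, 2))
(4, 0, R3, (1, 2))
(4, 0, R4, (0, 1))
(4, 1, R3, (1, 2))
(4, 2, R3, (1, 2))
(4, 3, R3, (1, 2))
(5, 0, R1, (0, 2))
(5, 0, R2, (0, 1))
(5, 0, R2, (1, 2))
(6, 0, R1, (0, 2))
(6, 0, R7, (0,))
(6, 0, R7, (2,))
(6, 0, R8, (0, 2))
(7, 0, R2, (0, 1))
(7, 0, R7, (2,))
(7, 3, R6, (0, 2))

bar 0: v0=G3 v1=G4 v2=B4 downbeat M3
bar 1: v0=F3 v1=D4 v2=C4 downbeat P5
bar 2: v0=D3 v1=A3 v2=C4 downbeat m7
bar 3: v0=E3 v1=C4 v2=E4 downbeat P8
bar 4: v0=C3 v1=D4 v2=C4 downbeat P8
bar 5: v0=B2 v1=B3 v2=B3 downbeat P8
bar 6: v0=F3 v1=D4 v2=F4 downbeat P8
bar 7: v0=G3 v1=G4 v2=B4 downbeat M3
  -> R5 @ bar 0 tick 0 v(0, 2): opens on M3
  -> R2 @ bar 1 tick 0 v(0, 2): G3/B4 M3 -> F3/C4 P5 similar
  -> R3 @ bar 1 tick 0 v(1, 2): D4 above C4
  -> R7 @ bar 1 tick 0 v(2,): B4->C4 leap 11st
  -> R3 @ bar 1 tick 1 v(1, 2): D4 above C4
  -> R3 @ bar 1 tick 2 v(1, 2): D4 above C4
  -> R3 @ bar 1 tick 3 v(1, 2): D4 above C4
  -> R2 @ bar 2 tick 0 v(0, 1): F3/D4 M6 -> D3/A3 P5 similar
  -> R4 @ bar 2 tick 0 v(0, 2): D3/C4 m7 untreated
  -> R2 @ bar 3 tick 0 v(0, 2): D3/C4 m7 -> E3/E4 P8 similar
  -> R1 @ bar 4 tick 0 v(0, 2): E3/E4 P8 -> C3/C4 P8 similar
  -> R3 @ bar 4 tick 0 v(1, 2): D4 above C4
  -> R4 @ bar 4 tick 0 v(0, 1): C3/D4 M2 untreated
  -> R3 @ bar 4 tick 1 v(1, 2): D4 above C4
  -> R3 @ bar 4 tick 2 v(1, 2): D4 above C4
  -> R3 @ bar 4 tick 3 v(1, 2): D4 above C4
  -> R1 @ bar 5 tick 0 v(0, 2): C3/C4 P8 -> B2/B3 P8 similar
  -> R2 @ bar 5 tick 0 v(0, 1): C3/D4 M2 -> B2/B3 P8 similar
  -> R2 @ bar 5 tick 0 v(1, 2): D4/C4 M2 -> B3/B3 P1 similar
  -> R1 @ bar 6 tick 0 v(0, 2): B2/B3 P8 -> F3/F4 P8 similar
  -> R7 @ bar 6 tick 0 v(0,): B2->F3 leap 6st
  -> R7 @ bar 6 tick 0 v(2,): B3->F4 leap 6st
  -> R8 @ bar 6 tick 0 v(0, 2): penult P8 not 3rd/6th
  -> R2 @ bar 7 tick 0 v(0, 1): F3/D4 M6 -> G3/G4 P8 similar
  -> R7 @ bar 7 tick 0 v(2,): F4->B4 leap 6st
  -> R6 @ bar 7 tick 3 v(0, 2): closes on M3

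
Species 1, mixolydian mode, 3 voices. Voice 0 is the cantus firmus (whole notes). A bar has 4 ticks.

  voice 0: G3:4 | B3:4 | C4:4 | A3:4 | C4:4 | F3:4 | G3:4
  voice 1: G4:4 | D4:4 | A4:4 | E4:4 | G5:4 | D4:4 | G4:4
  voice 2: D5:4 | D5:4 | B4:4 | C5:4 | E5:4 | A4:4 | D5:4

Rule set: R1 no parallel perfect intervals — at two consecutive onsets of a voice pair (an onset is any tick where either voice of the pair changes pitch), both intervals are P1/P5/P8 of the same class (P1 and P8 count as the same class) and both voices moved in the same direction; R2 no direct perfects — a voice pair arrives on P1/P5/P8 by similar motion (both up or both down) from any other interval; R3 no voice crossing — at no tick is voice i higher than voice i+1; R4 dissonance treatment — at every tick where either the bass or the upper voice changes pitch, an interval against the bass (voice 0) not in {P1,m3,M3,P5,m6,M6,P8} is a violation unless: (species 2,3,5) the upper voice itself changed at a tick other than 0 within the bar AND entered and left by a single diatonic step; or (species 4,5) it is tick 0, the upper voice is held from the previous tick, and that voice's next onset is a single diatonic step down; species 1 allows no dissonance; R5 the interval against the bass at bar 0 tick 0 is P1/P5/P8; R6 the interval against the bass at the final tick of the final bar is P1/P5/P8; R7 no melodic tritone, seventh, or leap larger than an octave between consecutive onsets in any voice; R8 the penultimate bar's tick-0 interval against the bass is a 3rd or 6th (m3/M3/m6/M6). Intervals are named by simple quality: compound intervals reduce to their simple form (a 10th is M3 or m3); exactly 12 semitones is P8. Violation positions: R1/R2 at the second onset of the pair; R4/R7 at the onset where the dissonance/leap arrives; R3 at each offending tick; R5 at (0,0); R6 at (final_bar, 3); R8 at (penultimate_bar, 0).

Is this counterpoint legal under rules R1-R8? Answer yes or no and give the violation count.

bar 0: v0=G3 v1=G4 v2=D5 (P5)
bar 1: v0=B3 v1=D4 v2=D5 (m3)
bar 2: v0=C4 v1=A4 v2=B4 (M7)
bar 3: v0=A3 v1=E4 v2=C5 (m3)
bar 4: v0=C4 v1=G5 v2=E5 (M3)
bar 5: v0=F3 v1=D4 v2=A4 (M3)
bar 6: v0=G3 v1=G4 v2=D5 (P5)
  R4 @ bar2.0: C4/B4 M7 untreated
  R2 @ bar3.0: C4/A4 M6 -> A3/E4 P5 similar
  R1 @ bar4.0: A3/E4 P5 -> C4/G5 P5 similar
  R3 @ bar4.0: G5 above E5
  R7 @ bar4.0: E4->G5 leap 15st
  R3 @ bar4.1: G5 above E5
  R3 @ bar4.2: G5 above E5
  R3 @ bar4.3: G5 above E5
  R2 @ bar5.0: G5/E5 m3 -> D4/A4 P5 similar
  R7 @ bar5.0: G5->D4 leap 17st
  R1 @ bar6.0: D4/A4 P5 -> G4/D5 P5 similar
  R2 @ bar6.0: F3/D4 M6 -> G3/G4 P8 similar
  R2 @ bar6.0: F3/A4 M3 -> G3/D5 P5 similar

No (13 violations)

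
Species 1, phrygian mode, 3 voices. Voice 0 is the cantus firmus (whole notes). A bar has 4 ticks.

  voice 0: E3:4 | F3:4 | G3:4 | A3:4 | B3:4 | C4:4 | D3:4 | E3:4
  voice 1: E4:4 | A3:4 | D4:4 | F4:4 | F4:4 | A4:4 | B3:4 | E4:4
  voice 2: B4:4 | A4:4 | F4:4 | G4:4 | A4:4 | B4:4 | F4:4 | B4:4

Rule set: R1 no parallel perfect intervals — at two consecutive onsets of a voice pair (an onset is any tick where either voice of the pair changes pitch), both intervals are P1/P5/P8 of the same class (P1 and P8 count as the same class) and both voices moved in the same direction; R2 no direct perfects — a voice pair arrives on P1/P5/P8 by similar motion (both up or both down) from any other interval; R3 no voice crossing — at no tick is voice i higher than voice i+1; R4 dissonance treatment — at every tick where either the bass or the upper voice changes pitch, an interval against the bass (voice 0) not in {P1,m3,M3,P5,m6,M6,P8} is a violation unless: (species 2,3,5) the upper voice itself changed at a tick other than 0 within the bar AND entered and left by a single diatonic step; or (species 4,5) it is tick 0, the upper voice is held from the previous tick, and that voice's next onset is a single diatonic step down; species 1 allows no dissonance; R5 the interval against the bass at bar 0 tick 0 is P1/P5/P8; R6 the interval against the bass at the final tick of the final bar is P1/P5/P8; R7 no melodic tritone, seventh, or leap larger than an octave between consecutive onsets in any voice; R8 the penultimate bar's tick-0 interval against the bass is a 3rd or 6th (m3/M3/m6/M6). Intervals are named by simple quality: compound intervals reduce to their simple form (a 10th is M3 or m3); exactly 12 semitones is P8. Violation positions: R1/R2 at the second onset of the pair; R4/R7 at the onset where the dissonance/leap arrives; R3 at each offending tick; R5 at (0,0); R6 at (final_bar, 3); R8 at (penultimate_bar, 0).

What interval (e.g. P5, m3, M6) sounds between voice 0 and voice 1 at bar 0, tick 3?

P8

voice 0=E3 voice 1=E4 -> P8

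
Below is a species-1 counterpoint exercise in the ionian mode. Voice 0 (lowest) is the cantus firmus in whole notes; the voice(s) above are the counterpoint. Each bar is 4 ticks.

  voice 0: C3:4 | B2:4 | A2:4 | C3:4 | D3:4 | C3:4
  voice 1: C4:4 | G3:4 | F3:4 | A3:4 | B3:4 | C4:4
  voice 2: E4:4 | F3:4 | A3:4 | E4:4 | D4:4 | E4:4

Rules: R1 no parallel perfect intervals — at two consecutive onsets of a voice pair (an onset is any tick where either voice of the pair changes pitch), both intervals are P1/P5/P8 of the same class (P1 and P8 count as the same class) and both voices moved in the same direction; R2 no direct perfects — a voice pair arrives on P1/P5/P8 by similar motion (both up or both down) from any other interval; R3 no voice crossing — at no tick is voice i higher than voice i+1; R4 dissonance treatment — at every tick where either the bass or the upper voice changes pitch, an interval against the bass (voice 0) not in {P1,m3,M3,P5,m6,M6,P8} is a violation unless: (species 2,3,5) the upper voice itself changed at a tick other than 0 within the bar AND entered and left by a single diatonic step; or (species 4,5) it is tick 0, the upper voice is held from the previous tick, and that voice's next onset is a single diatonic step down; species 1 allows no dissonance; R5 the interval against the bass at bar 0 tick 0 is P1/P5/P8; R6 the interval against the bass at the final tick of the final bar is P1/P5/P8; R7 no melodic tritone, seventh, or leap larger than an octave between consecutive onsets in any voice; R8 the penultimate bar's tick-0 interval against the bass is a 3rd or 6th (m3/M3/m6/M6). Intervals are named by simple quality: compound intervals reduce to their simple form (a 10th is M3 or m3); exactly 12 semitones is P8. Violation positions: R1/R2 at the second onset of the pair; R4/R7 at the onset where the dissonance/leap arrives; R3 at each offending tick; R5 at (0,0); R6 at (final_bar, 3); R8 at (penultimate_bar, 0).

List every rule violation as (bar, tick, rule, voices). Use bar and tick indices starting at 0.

(0, 0, R5, (0, 2))
(1, 0, R3, (1, 2))
(1, 0, R4, (0, 2))
(1, 0, R7, (2,))
(1, 1, R3, (1, 2))
(1, 2, R3, (1, 2))
(1, 3, R3, (1, 2))
(3, 0, R2, (1, 2))
(4, 0, R8, (0, 2))
(5, 3, R6, (0, 2))

bar 0: v0=C3 v1=C4 v2=E4 downbeat M3
bar 1: v0=B2 v1=G3 v2=F3 downbeat TT
bar 2: v0=A2 v1=F3 v2=A3 downbeat P8
bar 3: v0=C3 v1=A3 v2=E4 downbeat M3
bar 4: v0=D3 v1=B3 v2=D4 downbeat P8
bar 5: v0=C3 v1=C4 v2=E4 downbeat M3
  -> R5 @ bar 0 tick 0 v(0, 2): opens on M3
  -> R3 @ bar 1 tick 0 v(1, 2): G3 above F3
  -> R4 @ bar 1 tick 0 v(0, 2): B2/F3 TT untreated
  -> R7 @ bar 1 tick 0 v(2,): E4->F3 leap 11st
  -> R3 @ bar 1 tick 1 v(1, 2): G3 above F3
  -> R3 @ bar 1 tick 2 v(1, 2): G3 above F3
  -> R3 @ bar 1 tick 3 v(1, 2): G3 above F3
  -> R2 @ bar 3 tick 0 v(1, 2): F3/A3 M3 -> A3/E4 P5 similar
  -> R8 @ bar 4 tick 0 v(0, 2): penult P8 not 3rd/6th
  -> R6 @ bar 5 tick 3 v(0, 2): closes on M3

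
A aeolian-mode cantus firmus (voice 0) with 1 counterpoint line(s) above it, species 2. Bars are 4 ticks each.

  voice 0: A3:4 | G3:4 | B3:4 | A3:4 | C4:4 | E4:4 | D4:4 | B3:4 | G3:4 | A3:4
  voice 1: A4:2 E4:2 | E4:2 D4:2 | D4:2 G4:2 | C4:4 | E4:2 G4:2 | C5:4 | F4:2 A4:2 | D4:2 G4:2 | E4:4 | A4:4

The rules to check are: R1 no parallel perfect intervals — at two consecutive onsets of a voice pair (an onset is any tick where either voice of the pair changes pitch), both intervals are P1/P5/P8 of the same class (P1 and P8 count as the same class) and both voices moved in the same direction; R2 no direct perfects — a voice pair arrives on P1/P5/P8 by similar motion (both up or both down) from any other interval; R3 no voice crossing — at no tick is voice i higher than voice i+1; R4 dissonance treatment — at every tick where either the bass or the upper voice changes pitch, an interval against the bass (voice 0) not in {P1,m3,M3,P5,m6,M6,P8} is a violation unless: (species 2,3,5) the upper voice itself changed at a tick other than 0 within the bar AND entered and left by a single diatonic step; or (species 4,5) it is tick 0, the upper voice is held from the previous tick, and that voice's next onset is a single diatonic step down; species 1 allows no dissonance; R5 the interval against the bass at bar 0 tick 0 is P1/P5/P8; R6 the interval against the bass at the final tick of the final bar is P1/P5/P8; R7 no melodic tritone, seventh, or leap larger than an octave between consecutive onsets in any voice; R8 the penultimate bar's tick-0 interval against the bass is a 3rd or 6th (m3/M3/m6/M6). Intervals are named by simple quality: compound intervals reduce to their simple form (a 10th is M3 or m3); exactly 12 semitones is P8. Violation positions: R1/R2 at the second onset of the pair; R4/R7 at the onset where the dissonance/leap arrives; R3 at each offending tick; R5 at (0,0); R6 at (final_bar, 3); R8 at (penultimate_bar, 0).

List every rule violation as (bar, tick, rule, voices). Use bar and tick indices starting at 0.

(9, 0, R2, (0, 1))

bar 0: v0=A3 v1=A4 downbeat P8
bar 1: v0=G3 v1=E4 downbeat M6
bar 2: v0=B3 v1=D4 downbeat m3
bar 3: v0=A3 v1=C4 downbeat m3
bar 4: v0=C4 v1=E4 downbeat M3
bar 5: v0=E4 v1=C5 downbeat m6
bar 6: v0=D4 v1=F4 downbeat m3
bar 7: v0=B3 v1=D4 downbeat m3
bar 8: v0=G3 v1=E4 downbeat M6
bar 9: v0=A3 v1=A4 downbeat P8
  -> R2 @ bar 9 tick 0 v(0, 1): G3/E4 M6 -> A3/A4 P8 similar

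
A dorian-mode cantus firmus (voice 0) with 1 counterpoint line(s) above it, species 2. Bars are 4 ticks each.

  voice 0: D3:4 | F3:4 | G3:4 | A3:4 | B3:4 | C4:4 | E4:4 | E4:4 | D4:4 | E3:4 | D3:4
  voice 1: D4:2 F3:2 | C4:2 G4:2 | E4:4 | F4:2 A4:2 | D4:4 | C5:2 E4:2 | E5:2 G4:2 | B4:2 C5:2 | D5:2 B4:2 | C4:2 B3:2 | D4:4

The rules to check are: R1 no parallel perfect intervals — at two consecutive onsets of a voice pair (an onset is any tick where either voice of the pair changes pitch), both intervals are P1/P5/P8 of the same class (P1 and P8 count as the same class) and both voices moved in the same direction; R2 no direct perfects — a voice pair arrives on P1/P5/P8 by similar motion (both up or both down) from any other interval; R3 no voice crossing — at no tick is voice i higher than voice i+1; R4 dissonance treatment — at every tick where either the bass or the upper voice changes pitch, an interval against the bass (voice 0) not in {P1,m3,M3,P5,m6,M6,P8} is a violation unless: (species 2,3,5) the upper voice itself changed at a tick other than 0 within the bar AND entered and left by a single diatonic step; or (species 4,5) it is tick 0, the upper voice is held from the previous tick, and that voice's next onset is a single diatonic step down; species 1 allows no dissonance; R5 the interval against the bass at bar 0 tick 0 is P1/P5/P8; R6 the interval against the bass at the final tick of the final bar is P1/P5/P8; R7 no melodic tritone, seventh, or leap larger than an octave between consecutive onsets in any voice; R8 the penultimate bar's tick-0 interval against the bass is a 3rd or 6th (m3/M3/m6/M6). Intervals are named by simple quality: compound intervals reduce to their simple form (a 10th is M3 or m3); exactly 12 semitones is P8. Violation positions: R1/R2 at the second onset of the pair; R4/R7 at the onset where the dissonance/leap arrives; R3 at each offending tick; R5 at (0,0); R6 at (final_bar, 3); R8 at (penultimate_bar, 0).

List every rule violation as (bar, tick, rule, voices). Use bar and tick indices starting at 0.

bar 0: v0=D3 v1=D4 downbeat P8
bar 1: v0=F3 v1=C4 downbeat P5
bar 2: v0=G3 v1=E4 downbeat M6
bar 3: v0=A3 v1=F4 downbeat m6
bar 4: v0=B3 v1=D4 downbeat m3
bar 5: v0=C4 v1=C5 downbeat P8
bar 6: v0=E4 v1=E5 downbeat P8
bar 7: v0=E4 v1=B4 downbeat P5
bar 8: v0=D4 v1=D5 downbeat P8
bar 9: v0=E3 v1=C4 downbeat m6
bar 10: v0=D3 v1=D4 downbeat P8
  -> R2 @ bar 1 tick 0 v(0, 1): D3/F3 m3 -> F3/C4 P5 similar
  -> R4 @ bar 1 tick 2 v(0, 1): F3/G4 M2 untreated
  -> R2 @ bar 5 tick 0 v(0, 1): B3/D4 m3 -> C4/C5 P8 similar
  -> R7 @ bar 5 tick 0 v(1,): D4->C5 leap 10st
  -> R2 @ bar 6 tick 0 v(0, 1): C4/E4 M3 -> E4/E5 P8 similar
  -> R7 @ bar 9 tick 0 v(0,): D4->E3 leap 10st
  -> R7 @ bar 9 tick 0 v(1,): B4->C4 leap 11st

(1, 0, R2, (0, 1))
(1, 2, R4, (0, 1))
(5, 0, R2, (0, 1))
(5, 0, R7, (1,))
(6, 0, R2, (0, 1))
(9, 0, R7, (0,))
(9, 0, R7, (1,))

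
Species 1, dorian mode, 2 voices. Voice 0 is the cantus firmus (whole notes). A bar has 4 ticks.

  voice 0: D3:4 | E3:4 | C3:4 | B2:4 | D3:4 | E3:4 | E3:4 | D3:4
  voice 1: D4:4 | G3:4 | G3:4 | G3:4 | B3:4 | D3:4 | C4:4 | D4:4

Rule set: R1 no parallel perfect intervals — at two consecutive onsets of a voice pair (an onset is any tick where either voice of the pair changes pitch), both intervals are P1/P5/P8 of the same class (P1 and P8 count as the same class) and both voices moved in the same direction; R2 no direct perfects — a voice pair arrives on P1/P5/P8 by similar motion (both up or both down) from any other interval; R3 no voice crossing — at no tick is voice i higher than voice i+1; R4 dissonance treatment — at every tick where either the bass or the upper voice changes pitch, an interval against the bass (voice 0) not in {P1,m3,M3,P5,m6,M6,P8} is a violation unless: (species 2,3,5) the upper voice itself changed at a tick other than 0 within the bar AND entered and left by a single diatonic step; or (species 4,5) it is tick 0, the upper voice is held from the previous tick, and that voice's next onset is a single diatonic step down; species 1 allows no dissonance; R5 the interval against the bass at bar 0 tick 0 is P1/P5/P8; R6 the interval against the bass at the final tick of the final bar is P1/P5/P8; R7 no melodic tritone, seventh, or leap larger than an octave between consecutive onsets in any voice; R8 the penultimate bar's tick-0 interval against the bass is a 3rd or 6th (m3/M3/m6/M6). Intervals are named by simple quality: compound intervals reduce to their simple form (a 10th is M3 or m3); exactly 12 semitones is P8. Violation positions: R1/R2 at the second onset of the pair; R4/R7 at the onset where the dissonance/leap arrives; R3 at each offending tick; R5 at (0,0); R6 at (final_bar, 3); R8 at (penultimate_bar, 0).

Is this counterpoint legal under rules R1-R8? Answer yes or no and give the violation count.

bar 0: v0=D3 v1=D4 (P8)
bar 1: v0=E3 v1=G3 (m3)
bar 2: v0=C3 v1=G3 (P5)
bar 3: v0=B2 v1=G3 (m6)
bar 4: v0=D3 v1=B3 (M6)
bar 5: v0=E3 v1=D3 (M2)
bar 6: v0=E3 v1=C4 (m6)
bar 7: v0=D3 v1=D4 (P8)
  R3 @ bar5.0: E3 above D3
  R4 @ bar5.0: E3/D3 M2 untreated
  R3 @ bar5.1: E3 above D3
  R3 @ bar5.2: E3 above D3
  R3 @ bar5.3: E3 above D3
  R7 @ bar6.0: D3->C4 leap 10st

No (6 violations)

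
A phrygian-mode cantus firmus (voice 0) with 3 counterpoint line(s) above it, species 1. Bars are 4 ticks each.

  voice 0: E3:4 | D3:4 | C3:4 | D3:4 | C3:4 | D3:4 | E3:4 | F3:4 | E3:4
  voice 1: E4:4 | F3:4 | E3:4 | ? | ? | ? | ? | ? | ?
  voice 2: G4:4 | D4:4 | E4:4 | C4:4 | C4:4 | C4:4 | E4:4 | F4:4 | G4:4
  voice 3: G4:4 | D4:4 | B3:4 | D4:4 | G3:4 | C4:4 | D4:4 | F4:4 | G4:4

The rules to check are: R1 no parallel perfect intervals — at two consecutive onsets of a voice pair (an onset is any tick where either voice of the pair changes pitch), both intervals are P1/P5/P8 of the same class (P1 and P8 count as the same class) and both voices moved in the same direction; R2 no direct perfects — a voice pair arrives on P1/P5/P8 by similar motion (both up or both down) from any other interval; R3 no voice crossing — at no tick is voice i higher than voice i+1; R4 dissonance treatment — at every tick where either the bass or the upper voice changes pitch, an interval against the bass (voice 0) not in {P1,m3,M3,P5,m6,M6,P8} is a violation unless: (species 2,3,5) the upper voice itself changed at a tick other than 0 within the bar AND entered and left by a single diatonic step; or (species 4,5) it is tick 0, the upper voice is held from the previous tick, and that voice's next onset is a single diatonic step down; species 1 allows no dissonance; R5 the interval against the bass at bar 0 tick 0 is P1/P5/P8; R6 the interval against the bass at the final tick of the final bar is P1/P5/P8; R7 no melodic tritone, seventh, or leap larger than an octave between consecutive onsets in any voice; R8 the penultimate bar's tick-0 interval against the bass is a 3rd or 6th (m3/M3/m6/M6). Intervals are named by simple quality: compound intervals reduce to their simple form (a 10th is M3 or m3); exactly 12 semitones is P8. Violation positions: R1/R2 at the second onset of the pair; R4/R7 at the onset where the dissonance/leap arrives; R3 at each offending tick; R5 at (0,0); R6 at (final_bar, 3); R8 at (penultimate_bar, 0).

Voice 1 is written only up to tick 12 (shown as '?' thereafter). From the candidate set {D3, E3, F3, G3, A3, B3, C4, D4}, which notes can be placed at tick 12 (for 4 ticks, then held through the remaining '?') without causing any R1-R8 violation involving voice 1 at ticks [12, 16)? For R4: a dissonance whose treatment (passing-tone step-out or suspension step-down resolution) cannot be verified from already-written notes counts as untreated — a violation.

{B3, D3, F3}

D3: legal
E3: violates R4
F3: legal
G3: violates R1,R4
A3: violates R2
B3: legal
C4: violates R4
D4: violates R2,R3,R7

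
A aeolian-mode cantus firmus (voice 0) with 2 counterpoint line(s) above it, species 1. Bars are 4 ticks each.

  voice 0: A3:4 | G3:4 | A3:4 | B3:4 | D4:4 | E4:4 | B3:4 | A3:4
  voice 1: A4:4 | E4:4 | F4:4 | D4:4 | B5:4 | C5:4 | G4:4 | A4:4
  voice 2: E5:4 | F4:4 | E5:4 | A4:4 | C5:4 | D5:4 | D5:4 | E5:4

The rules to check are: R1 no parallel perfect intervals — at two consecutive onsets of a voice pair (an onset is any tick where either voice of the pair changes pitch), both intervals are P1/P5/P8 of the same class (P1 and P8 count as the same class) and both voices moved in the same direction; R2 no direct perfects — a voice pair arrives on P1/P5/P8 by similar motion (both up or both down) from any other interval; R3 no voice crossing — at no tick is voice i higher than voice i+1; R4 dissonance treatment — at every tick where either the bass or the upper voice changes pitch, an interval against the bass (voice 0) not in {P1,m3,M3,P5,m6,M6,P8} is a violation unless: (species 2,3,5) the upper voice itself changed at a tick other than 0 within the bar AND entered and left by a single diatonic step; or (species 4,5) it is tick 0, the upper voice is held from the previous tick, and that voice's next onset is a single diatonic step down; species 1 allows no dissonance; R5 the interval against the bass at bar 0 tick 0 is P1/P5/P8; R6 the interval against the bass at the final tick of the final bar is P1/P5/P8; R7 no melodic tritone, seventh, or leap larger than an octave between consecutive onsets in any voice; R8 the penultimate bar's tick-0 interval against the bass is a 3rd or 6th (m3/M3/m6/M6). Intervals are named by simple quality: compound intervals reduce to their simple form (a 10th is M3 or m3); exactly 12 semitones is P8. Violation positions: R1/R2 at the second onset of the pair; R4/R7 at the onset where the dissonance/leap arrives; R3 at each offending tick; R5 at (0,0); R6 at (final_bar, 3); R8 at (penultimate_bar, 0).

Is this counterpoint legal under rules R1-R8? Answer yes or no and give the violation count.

No (15 violations)

bar 0: v0=A3 v1=A4 v2=E5 (P5)
bar 1: v0=G3 v1=E4 v2=F4 (m7)
bar 2: v0=A3 v1=F4 v2=E5 (P5)
bar 3: v0=B3 v1=D4 v2=A4 (m7)
bar 4: v0=D4 v1=B5 v2=C5 (m7)
bar 5: v0=E4 v1=C5 v2=D5 (m7)
bar 6: v0=B3 v1=G4 v2=D5 (m3)
bar 7: v0=A3 v1=A4 v2=E5 (P5)
  R4 @ bar1.0: G3/F4 m7 untreated
  R7 @ bar1.0: E5->F4 leap 11st
  R2 @ bar2.0: G3/F4 m7 -> A3/E5 P5 similar
  R7 @ bar2.0: F4->E5 leap 11st
  R2 @ bar3.0: F4/E5 M7 -> D4/A4 P5 similar
  R4 @ bar3.0: B3/A4 m7 untreated
  R3 @ bar4.0: B5 above C5
  R4 @ bar4.0: D4/C5 m7 untreated
  R7 @ bar4.0: D4->B5 leap 21st
  R3 @ bar4.1: B5 above C5
  R3 @ bar4.2: B5 above C5
  R3 @ bar4.3: B5 above C5
  R4 @ bar5.0: E4/D5 m7 untreated
  R7 @ bar5.0: B5->C5 leap 11st
  R1 @ bar7.0: G4/D5 P5 -> A4/E5 P5 similar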